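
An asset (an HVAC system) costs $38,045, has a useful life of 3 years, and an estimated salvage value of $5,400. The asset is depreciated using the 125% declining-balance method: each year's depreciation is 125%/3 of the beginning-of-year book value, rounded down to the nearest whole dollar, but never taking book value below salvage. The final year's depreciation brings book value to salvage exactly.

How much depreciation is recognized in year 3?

$7,546

Depreciable base = $38,045 − $5,400 = $32,645.
Year 1: ⌊$38,045 × 125%/3⌋ = $15,852. Book value $22,193.
Year 2: ⌊$22,193 × 125%/3⌋ = $9,247. Book value $12,946.
Year 3 (final): $12,946 − $5,400 = $7,546. Book value $5,400.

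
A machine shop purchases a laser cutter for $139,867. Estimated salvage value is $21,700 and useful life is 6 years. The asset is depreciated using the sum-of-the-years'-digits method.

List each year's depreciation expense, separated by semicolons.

$33,762; $28,135; $22,508; $16,881; $11,254; $5,627

Depreciable base = $139,867 − $21,700 = $118,167.
Sum of the years' digits = 6+5+4+3+2+1 = 21.
Year 1: $118,167 × 6/21 = $33,762. Book value $106,105.
Year 2: $118,167 × 5/21 = $28,135. Book value $77,970.
Year 3: $118,167 × 4/21 = $22,508. Book value $55,462.
Year 4: $118,167 × 3/21 = $16,881. Book value $38,581.
Year 5: $118,167 × 2/21 = $11,254. Book value $27,327.
Year 6: $118,167 × 1/21 = $5,627. Book value $21,700.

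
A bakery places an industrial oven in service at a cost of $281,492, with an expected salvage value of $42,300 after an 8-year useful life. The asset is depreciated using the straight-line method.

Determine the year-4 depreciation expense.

Depreciable base = $281,492 − $42,300 = $239,192.
Annual expense = $239,192 / 8 = $29,899.

$29,899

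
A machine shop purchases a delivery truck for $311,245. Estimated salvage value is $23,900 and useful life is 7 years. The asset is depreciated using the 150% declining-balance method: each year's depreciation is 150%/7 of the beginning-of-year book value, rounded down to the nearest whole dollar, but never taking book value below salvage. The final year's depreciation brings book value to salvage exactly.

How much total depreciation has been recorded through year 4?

$192,623

Depreciable base = $311,245 − $23,900 = $287,345.
Year 1: ⌊$311,245 × 150%/7⌋ = $66,695. Book value $244,550.
Year 2: ⌊$244,550 × 150%/7⌋ = $52,403. Book value $192,147.
Year 3: ⌊$192,147 × 150%/7⌋ = $41,174. Book value $150,973.
Year 4: ⌊$150,973 × 150%/7⌋ = $32,351. Book value $118,622.
Accumulated through year 4 = $311,245 − $118,622 = $192,623.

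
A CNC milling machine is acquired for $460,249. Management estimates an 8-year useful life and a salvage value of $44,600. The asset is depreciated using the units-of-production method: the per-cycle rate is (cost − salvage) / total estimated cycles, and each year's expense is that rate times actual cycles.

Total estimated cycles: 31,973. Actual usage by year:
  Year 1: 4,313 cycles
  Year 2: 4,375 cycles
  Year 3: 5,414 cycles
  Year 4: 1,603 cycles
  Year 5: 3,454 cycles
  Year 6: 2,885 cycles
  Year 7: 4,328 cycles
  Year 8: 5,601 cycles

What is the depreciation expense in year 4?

Depreciable base = $460,249 − $44,600 = $415,649.
Rate = $415,649 / 31,973 cycles = $13 per cycle.
Year 1: 4,313 × $13 = $56,069. Book value $404,180.
Year 2: 4,375 × $13 = $56,875. Book value $347,305.
Year 3: 5,414 × $13 = $70,382. Book value $276,923.
Year 4: 1,603 × $13 = $20,839. Book value $256,084.

$20,839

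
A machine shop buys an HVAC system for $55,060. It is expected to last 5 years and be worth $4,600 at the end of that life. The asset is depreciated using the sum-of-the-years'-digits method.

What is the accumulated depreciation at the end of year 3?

Depreciable base = $55,060 − $4,600 = $50,460.
Sum of the years' digits = 5+4+3+2+1 = 15.
Year 1: $50,460 × 5/15 = $16,820. Book value $38,240.
Year 2: $50,460 × 4/15 = $13,456. Book value $24,784.
Year 3: $50,460 × 3/15 = $10,092. Book value $14,692.
Accumulated through year 3 = $55,060 − $14,692 = $40,368.

$40,368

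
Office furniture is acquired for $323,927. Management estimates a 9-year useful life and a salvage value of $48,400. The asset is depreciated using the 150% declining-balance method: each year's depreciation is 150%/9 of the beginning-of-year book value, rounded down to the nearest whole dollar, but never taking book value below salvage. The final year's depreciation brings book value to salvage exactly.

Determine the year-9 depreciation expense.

Depreciable base = $323,927 − $48,400 = $275,527.
Year 1: ⌊$323,927 × 150%/9⌋ = $53,987. Book value $269,940.
Year 2: ⌊$269,940 × 150%/9⌋ = $44,990. Book value $224,950.
Year 3: ⌊$224,950 × 150%/9⌋ = $37,491. Book value $187,459.
Year 4: ⌊$187,459 × 150%/9⌋ = $31,243. Book value $156,216.
Year 5: ⌊$156,216 × 150%/9⌋ = $26,036. Book value $130,180.
Year 6: ⌊$130,180 × 150%/9⌋ = $21,696. Book value $108,484.
Year 7: ⌊$108,484 × 150%/9⌋ = $18,080. Book value $90,404.
Year 8: ⌊$90,404 × 150%/9⌋ = $15,067. Book value $75,337.
Year 9 (final): $75,337 − $48,400 = $26,937. Book value $48,400.

$26,937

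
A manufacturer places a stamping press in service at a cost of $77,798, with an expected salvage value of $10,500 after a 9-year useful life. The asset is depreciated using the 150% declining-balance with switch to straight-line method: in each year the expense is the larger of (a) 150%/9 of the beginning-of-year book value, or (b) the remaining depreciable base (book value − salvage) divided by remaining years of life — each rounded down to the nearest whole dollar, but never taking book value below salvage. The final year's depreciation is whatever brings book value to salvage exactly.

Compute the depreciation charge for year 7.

$5,185

Depreciable base = $77,798 − $10,500 = $67,298.
Year 1: DB = ⌊$77,798 × 150%/9⌋ = $12,966; SL = ⌊$67,298/9⌋ = $7,477 → take DB $12,966. Book value $64,832.
Year 2: DB = ⌊$64,832 × 150%/9⌋ = $10,805; SL = ⌊$54,332/8⌋ = $6,791 → take DB $10,805. Book value $54,027.
Year 3: DB = ⌊$54,027 × 150%/9⌋ = $9,004; SL = ⌊$43,527/7⌋ = $6,218 → take DB $9,004. Book value $45,023.
Year 4: DB = ⌊$45,023 × 150%/9⌋ = $7,503; SL = ⌊$34,523/6⌋ = $5,753 → take DB $7,503. Book value $37,520.
Year 5: DB = ⌊$37,520 × 150%/9⌋ = $6,253; SL = ⌊$27,020/5⌋ = $5,404 → take DB $6,253. Book value $31,267.
Year 6: DB = ⌊$31,267 × 150%/9⌋ = $5,211; SL = ⌊$20,767/4⌋ = $5,191 → take DB $5,211. Book value $26,056.
Year 7: DB = ⌊$26,056 × 150%/9⌋ = $4,342; SL = ⌊$15,556/3⌋ = $5,185 → take SL $5,185. Book value $20,871.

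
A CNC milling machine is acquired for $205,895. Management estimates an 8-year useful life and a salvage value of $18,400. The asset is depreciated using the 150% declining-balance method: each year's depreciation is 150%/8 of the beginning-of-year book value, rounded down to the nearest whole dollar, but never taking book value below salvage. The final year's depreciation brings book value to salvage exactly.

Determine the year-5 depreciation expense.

Depreciable base = $205,895 − $18,400 = $187,495.
Year 1: ⌊$205,895 × 150%/8⌋ = $38,605. Book value $167,290.
Year 2: ⌊$167,290 × 150%/8⌋ = $31,366. Book value $135,924.
Year 3: ⌊$135,924 × 150%/8⌋ = $25,485. Book value $110,439.
Year 4: ⌊$110,439 × 150%/8⌋ = $20,707. Book value $89,732.
Year 5: ⌊$89,732 × 150%/8⌋ = $16,824. Book value $72,908.

$16,824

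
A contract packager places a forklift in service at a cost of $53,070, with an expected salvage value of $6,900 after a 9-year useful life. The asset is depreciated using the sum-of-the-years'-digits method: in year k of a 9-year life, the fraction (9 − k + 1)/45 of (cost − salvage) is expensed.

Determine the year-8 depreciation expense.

Depreciable base = $53,070 − $6,900 = $46,170.
Sum of the years' digits = 9+8+7+6+5+4+3+2+1 = 45.
Year 1: $46,170 × 9/45 = $9,234. Book value $43,836.
Year 2: $46,170 × 8/45 = $8,208. Book value $35,628.
Year 3: $46,170 × 7/45 = $7,182. Book value $28,446.
Year 4: $46,170 × 6/45 = $6,156. Book value $22,290.
Year 5: $46,170 × 5/45 = $5,130. Book value $17,160.
Year 6: $46,170 × 4/45 = $4,104. Book value $13,056.
Year 7: $46,170 × 3/45 = $3,078. Book value $9,978.
Year 8: $46,170 × 2/45 = $2,052. Book value $7,926.

$2,052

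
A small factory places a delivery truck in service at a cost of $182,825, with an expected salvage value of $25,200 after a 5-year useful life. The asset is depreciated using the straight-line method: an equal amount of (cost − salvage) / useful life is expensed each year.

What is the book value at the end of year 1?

$151,300

Depreciable base = $182,825 − $25,200 = $157,625.
Annual expense = $157,625 / 5 = $31,525.
End of year 1: book value $151,300.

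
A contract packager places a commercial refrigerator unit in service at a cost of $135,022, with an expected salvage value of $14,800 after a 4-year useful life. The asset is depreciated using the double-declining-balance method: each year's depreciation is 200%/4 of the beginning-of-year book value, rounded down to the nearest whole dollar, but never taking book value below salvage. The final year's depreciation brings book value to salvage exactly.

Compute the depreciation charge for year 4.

$2,078

Depreciable base = $135,022 − $14,800 = $120,222.
Year 1: ⌊$135,022 × 200%/4⌋ = $67,511. Book value $67,511.
Year 2: ⌊$67,511 × 200%/4⌋ = $33,755. Book value $33,756.
Year 3: ⌊$33,756 × 200%/4⌋ = $16,878. Book value $16,878.
Year 4 (final): $16,878 − $14,800 = $2,078. Book value $14,800.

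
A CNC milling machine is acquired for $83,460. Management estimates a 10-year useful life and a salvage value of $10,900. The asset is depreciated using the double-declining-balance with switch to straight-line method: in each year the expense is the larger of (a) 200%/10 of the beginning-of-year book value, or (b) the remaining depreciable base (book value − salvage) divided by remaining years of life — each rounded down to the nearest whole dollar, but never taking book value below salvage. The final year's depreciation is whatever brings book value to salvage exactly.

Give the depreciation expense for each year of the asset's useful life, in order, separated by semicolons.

Depreciable base = $83,460 − $10,900 = $72,560.
Year 1: DB = ⌊$83,460 × 200%/10⌋ = $16,692; SL = ⌊$72,560/10⌋ = $7,256 → take DB $16,692. Book value $66,768.
Year 2: DB = ⌊$66,768 × 200%/10⌋ = $13,353; SL = ⌊$55,868/9⌋ = $6,207 → take DB $13,353. Book value $53,415.
Year 3: DB = ⌊$53,415 × 200%/10⌋ = $10,683; SL = ⌊$42,515/8⌋ = $5,314 → take DB $10,683. Book value $42,732.
Year 4: DB = ⌊$42,732 × 200%/10⌋ = $8,546; SL = ⌊$31,832/7⌋ = $4,547 → take DB $8,546. Book value $34,186.
Year 5: DB = ⌊$34,186 × 200%/10⌋ = $6,837; SL = ⌊$23,286/6⌋ = $3,881 → take DB $6,837. Book value $27,349.
Year 6: DB = ⌊$27,349 × 200%/10⌋ = $5,469; SL = ⌊$16,449/5⌋ = $3,289 → take DB $5,469. Book value $21,880.
Year 7: DB = ⌊$21,880 × 200%/10⌋ = $4,376; SL = ⌊$10,980/4⌋ = $2,745 → take DB $4,376. Book value $17,504.
Year 8: DB = ⌊$17,504 × 200%/10⌋ = $3,500; SL = ⌊$6,604/3⌋ = $2,201 → take DB $3,500. Book value $14,004.
Year 9: DB = ⌊$14,004 × 200%/10⌋ = $2,800; SL = ⌊$3,104/2⌋ = $1,552 → take DB $2,800. Book value $11,204.
Year 10 (final): $11,204 − $10,900 = $304. Book value $10,900.

$16,692; $13,353; $10,683; $8,546; $6,837; $5,469; $4,376; $3,500; $2,800; $304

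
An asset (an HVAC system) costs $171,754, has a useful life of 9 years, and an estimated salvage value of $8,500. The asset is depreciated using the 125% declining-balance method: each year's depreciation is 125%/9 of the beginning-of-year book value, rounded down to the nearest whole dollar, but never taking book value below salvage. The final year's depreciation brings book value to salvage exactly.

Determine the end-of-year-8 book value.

$51,928

Depreciable base = $171,754 − $8,500 = $163,254.
Year 1: ⌊$171,754 × 125%/9⌋ = $23,854. Book value $147,900.
Year 2: ⌊$147,900 × 125%/9⌋ = $20,541. Book value $127,359.
Year 3: ⌊$127,359 × 125%/9⌋ = $17,688. Book value $109,671.
Year 4: ⌊$109,671 × 125%/9⌋ = $15,232. Book value $94,439.
Year 5: ⌊$94,439 × 125%/9⌋ = $13,116. Book value $81,323.
Year 6: ⌊$81,323 × 125%/9⌋ = $11,294. Book value $70,029.
Year 7: ⌊$70,029 × 125%/9⌋ = $9,726. Book value $60,303.
Year 8: ⌊$60,303 × 125%/9⌋ = $8,375. Book value $51,928.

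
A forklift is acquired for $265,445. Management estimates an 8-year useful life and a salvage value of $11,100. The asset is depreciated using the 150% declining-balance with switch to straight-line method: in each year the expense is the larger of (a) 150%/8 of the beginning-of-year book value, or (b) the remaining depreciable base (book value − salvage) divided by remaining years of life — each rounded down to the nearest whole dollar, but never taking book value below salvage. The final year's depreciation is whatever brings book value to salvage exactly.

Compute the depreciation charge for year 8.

Depreciable base = $265,445 − $11,100 = $254,345.
Year 1: DB = ⌊$265,445 × 150%/8⌋ = $49,770; SL = ⌊$254,345/8⌋ = $31,793 → take DB $49,770. Book value $215,675.
Year 2: DB = ⌊$215,675 × 150%/8⌋ = $40,439; SL = ⌊$204,575/7⌋ = $29,225 → take DB $40,439. Book value $175,236.
Year 3: DB = ⌊$175,236 × 150%/8⌋ = $32,856; SL = ⌊$164,136/6⌋ = $27,356 → take DB $32,856. Book value $142,380.
Year 4: DB = ⌊$142,380 × 150%/8⌋ = $26,696; SL = ⌊$131,280/5⌋ = $26,256 → take DB $26,696. Book value $115,684.
Year 5: DB = ⌊$115,684 × 150%/8⌋ = $21,690; SL = ⌊$104,584/4⌋ = $26,146 → take SL $26,146. Book value $89,538.
Year 6: DB = ⌊$89,538 × 150%/8⌋ = $16,788; SL = ⌊$78,438/3⌋ = $26,146 → take SL $26,146. Book value $63,392.
Year 7: DB = ⌊$63,392 × 150%/8⌋ = $11,886; SL = ⌊$52,292/2⌋ = $26,146 → take SL $26,146. Book value $37,246.
Year 8 (final): $37,246 − $11,100 = $26,146. Book value $11,100.

$26,146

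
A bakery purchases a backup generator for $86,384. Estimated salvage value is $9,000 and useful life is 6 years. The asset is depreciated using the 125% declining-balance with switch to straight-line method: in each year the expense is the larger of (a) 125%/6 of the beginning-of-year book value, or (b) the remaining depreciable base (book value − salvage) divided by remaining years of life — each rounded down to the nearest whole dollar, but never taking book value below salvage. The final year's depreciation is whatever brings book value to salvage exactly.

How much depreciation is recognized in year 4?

$11,285

Depreciable base = $86,384 − $9,000 = $77,384.
Year 1: DB = ⌊$86,384 × 125%/6⌋ = $17,996; SL = ⌊$77,384/6⌋ = $12,897 → take DB $17,996. Book value $68,388.
Year 2: DB = ⌊$68,388 × 125%/6⌋ = $14,247; SL = ⌊$59,388/5⌋ = $11,877 → take DB $14,247. Book value $54,141.
Year 3: DB = ⌊$54,141 × 125%/6⌋ = $11,279; SL = ⌊$45,141/4⌋ = $11,285 → take SL $11,285. Book value $42,856.
Year 4: DB = ⌊$42,856 × 125%/6⌋ = $8,928; SL = ⌊$33,856/3⌋ = $11,285 → take SL $11,285. Book value $31,571.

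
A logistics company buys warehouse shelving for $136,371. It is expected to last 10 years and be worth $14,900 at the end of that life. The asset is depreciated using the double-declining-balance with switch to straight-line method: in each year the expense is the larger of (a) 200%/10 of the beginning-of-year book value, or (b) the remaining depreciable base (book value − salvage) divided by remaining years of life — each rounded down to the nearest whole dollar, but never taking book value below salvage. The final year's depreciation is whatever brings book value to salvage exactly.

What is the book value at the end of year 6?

$35,751

Depreciable base = $136,371 − $14,900 = $121,471.
Year 1: DB = ⌊$136,371 × 200%/10⌋ = $27,274; SL = ⌊$121,471/10⌋ = $12,147 → take DB $27,274. Book value $109,097.
Year 2: DB = ⌊$109,097 × 200%/10⌋ = $21,819; SL = ⌊$94,197/9⌋ = $10,466 → take DB $21,819. Book value $87,278.
Year 3: DB = ⌊$87,278 × 200%/10⌋ = $17,455; SL = ⌊$72,378/8⌋ = $9,047 → take DB $17,455. Book value $69,823.
Year 4: DB = ⌊$69,823 × 200%/10⌋ = $13,964; SL = ⌊$54,923/7⌋ = $7,846 → take DB $13,964. Book value $55,859.
Year 5: DB = ⌊$55,859 × 200%/10⌋ = $11,171; SL = ⌊$40,959/6⌋ = $6,826 → take DB $11,171. Book value $44,688.
Year 6: DB = ⌊$44,688 × 200%/10⌋ = $8,937; SL = ⌊$29,788/5⌋ = $5,957 → take DB $8,937. Book value $35,751.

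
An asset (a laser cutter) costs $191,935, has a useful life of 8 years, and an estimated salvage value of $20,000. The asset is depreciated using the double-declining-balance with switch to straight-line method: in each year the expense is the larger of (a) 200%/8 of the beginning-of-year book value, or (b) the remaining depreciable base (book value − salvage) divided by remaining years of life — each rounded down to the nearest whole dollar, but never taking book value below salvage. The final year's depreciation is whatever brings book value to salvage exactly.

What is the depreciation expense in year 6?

$11,387

Depreciable base = $191,935 − $20,000 = $171,935.
Year 1: DB = ⌊$191,935 × 200%/8⌋ = $47,983; SL = ⌊$171,935/8⌋ = $21,491 → take DB $47,983. Book value $143,952.
Year 2: DB = ⌊$143,952 × 200%/8⌋ = $35,988; SL = ⌊$123,952/7⌋ = $17,707 → take DB $35,988. Book value $107,964.
Year 3: DB = ⌊$107,964 × 200%/8⌋ = $26,991; SL = ⌊$87,964/6⌋ = $14,660 → take DB $26,991. Book value $80,973.
Year 4: DB = ⌊$80,973 × 200%/8⌋ = $20,243; SL = ⌊$60,973/5⌋ = $12,194 → take DB $20,243. Book value $60,730.
Year 5: DB = ⌊$60,730 × 200%/8⌋ = $15,182; SL = ⌊$40,730/4⌋ = $10,182 → take DB $15,182. Book value $45,548.
Year 6: DB = ⌊$45,548 × 200%/8⌋ = $11,387; SL = ⌊$25,548/3⌋ = $8,516 → take DB $11,387. Book value $34,161.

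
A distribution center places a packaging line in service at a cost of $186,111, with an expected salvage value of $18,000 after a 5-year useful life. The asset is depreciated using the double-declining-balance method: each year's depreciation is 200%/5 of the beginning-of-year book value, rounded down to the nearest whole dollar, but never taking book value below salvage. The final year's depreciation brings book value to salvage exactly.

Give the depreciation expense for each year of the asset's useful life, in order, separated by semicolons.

Depreciable base = $186,111 − $18,000 = $168,111.
Year 1: ⌊$186,111 × 200%/5⌋ = $74,444. Book value $111,667.
Year 2: ⌊$111,667 × 200%/5⌋ = $44,666. Book value $67,001.
Year 3: ⌊$67,001 × 200%/5⌋ = $26,800. Book value $40,201.
Year 4: ⌊$40,201 × 200%/5⌋ = $16,080. Book value $24,121.
Year 5 (final): $24,121 − $18,000 = $6,121. Book value $18,000.

$74,444; $44,666; $26,800; $16,080; $6,121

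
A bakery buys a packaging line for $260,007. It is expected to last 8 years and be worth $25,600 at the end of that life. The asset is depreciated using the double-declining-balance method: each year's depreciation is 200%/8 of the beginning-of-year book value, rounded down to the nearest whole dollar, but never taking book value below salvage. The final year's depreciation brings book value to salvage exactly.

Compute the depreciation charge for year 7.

$11,569

Depreciable base = $260,007 − $25,600 = $234,407.
Year 1: ⌊$260,007 × 200%/8⌋ = $65,001. Book value $195,006.
Year 2: ⌊$195,006 × 200%/8⌋ = $48,751. Book value $146,255.
Year 3: ⌊$146,255 × 200%/8⌋ = $36,563. Book value $109,692.
Year 4: ⌊$109,692 × 200%/8⌋ = $27,423. Book value $82,269.
Year 5: ⌊$82,269 × 200%/8⌋ = $20,567. Book value $61,702.
Year 6: ⌊$61,702 × 200%/8⌋ = $15,425. Book value $46,277.
Year 7: ⌊$46,277 × 200%/8⌋ = $11,569. Book value $34,708.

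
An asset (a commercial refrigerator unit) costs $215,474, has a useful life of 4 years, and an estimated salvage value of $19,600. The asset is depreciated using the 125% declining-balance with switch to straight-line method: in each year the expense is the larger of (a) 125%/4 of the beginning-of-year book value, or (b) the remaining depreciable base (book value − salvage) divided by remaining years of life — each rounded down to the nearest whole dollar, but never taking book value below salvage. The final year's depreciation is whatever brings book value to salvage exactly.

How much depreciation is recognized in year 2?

$46,293

Depreciable base = $215,474 − $19,600 = $195,874.
Year 1: DB = ⌊$215,474 × 125%/4⌋ = $67,335; SL = ⌊$195,874/4⌋ = $48,968 → take DB $67,335. Book value $148,139.
Year 2: DB = ⌊$148,139 × 125%/4⌋ = $46,293; SL = ⌊$128,539/3⌋ = $42,846 → take DB $46,293. Book value $101,846.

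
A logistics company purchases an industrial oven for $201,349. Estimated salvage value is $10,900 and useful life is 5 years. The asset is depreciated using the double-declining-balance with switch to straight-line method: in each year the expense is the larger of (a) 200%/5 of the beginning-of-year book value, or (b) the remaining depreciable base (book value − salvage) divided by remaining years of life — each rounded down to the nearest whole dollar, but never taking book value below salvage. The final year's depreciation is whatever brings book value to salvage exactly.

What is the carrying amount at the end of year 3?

Depreciable base = $201,349 − $10,900 = $190,449.
Year 1: DB = ⌊$201,349 × 200%/5⌋ = $80,539; SL = ⌊$190,449/5⌋ = $38,089 → take DB $80,539. Book value $120,810.
Year 2: DB = ⌊$120,810 × 200%/5⌋ = $48,324; SL = ⌊$109,910/4⌋ = $27,477 → take DB $48,324. Book value $72,486.
Year 3: DB = ⌊$72,486 × 200%/5⌋ = $28,994; SL = ⌊$61,586/3⌋ = $20,528 → take DB $28,994. Book value $43,492.

$43,492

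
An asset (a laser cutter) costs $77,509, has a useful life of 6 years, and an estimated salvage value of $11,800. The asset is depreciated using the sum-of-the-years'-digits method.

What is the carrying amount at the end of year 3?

$30,574

Depreciable base = $77,509 − $11,800 = $65,709.
Sum of the years' digits = 6+5+4+3+2+1 = 21.
Year 1: $65,709 × 6/21 = $18,774. Book value $58,735.
Year 2: $65,709 × 5/21 = $15,645. Book value $43,090.
Year 3: $65,709 × 4/21 = $12,516. Book value $30,574.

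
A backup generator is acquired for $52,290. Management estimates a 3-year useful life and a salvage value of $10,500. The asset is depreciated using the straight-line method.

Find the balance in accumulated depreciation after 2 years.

Depreciable base = $52,290 − $10,500 = $41,790.
Annual expense = $41,790 / 3 = $13,930.
End of year 1: book value $38,360.
End of year 2: book value $24,430.
Accumulated through year 2 = $52,290 − $24,430 = $27,860.

$27,860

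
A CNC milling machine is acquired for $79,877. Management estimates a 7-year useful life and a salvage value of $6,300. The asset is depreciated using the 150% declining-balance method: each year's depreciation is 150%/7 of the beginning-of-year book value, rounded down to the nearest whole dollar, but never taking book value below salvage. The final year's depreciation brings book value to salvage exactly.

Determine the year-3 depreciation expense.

$10,567

Depreciable base = $79,877 − $6,300 = $73,577.
Year 1: ⌊$79,877 × 150%/7⌋ = $17,116. Book value $62,761.
Year 2: ⌊$62,761 × 150%/7⌋ = $13,448. Book value $49,313.
Year 3: ⌊$49,313 × 150%/7⌋ = $10,567. Book value $38,746.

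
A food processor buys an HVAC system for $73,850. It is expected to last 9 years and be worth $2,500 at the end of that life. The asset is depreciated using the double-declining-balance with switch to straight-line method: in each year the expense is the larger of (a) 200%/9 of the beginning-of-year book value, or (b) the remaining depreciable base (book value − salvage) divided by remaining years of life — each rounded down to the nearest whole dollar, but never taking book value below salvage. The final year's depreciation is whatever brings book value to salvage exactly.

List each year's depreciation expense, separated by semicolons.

$16,411; $12,764; $9,927; $7,721; $6,006; $4,671; $4,616; $4,617; $4,617

Depreciable base = $73,850 − $2,500 = $71,350.
Year 1: DB = ⌊$73,850 × 200%/9⌋ = $16,411; SL = ⌊$71,350/9⌋ = $7,927 → take DB $16,411. Book value $57,439.
Year 2: DB = ⌊$57,439 × 200%/9⌋ = $12,764; SL = ⌊$54,939/8⌋ = $6,867 → take DB $12,764. Book value $44,675.
Year 3: DB = ⌊$44,675 × 200%/9⌋ = $9,927; SL = ⌊$42,175/7⌋ = $6,025 → take DB $9,927. Book value $34,748.
Year 4: DB = ⌊$34,748 × 200%/9⌋ = $7,721; SL = ⌊$32,248/6⌋ = $5,374 → take DB $7,721. Book value $27,027.
Year 5: DB = ⌊$27,027 × 200%/9⌋ = $6,006; SL = ⌊$24,527/5⌋ = $4,905 → take DB $6,006. Book value $21,021.
Year 6: DB = ⌊$21,021 × 200%/9⌋ = $4,671; SL = ⌊$18,521/4⌋ = $4,630 → take DB $4,671. Book value $16,350.
Year 7: DB = ⌊$16,350 × 200%/9⌋ = $3,633; SL = ⌊$13,850/3⌋ = $4,616 → take SL $4,616. Book value $11,734.
Year 8: DB = ⌊$11,734 × 200%/9⌋ = $2,607; SL = ⌊$9,234/2⌋ = $4,617 → take SL $4,617. Book value $7,117.
Year 9 (final): $7,117 − $2,500 = $4,617. Book value $2,500.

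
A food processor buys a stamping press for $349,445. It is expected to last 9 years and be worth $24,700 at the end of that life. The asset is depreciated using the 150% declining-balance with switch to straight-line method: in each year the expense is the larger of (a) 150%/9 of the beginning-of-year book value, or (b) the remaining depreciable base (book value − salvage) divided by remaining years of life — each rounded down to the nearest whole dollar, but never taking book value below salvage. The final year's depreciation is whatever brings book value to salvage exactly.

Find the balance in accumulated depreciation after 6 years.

$238,451

Depreciable base = $349,445 − $24,700 = $324,745.
Year 1: DB = ⌊$349,445 × 150%/9⌋ = $58,240; SL = ⌊$324,745/9⌋ = $36,082 → take DB $58,240. Book value $291,205.
Year 2: DB = ⌊$291,205 × 150%/9⌋ = $48,534; SL = ⌊$266,505/8⌋ = $33,313 → take DB $48,534. Book value $242,671.
Year 3: DB = ⌊$242,671 × 150%/9⌋ = $40,445; SL = ⌊$217,971/7⌋ = $31,138 → take DB $40,445. Book value $202,226.
Year 4: DB = ⌊$202,226 × 150%/9⌋ = $33,704; SL = ⌊$177,526/6⌋ = $29,587 → take DB $33,704. Book value $168,522.
Year 5: DB = ⌊$168,522 × 150%/9⌋ = $28,087; SL = ⌊$143,822/5⌋ = $28,764 → take SL $28,764. Book value $139,758.
Year 6: DB = ⌊$139,758 × 150%/9⌋ = $23,293; SL = ⌊$115,058/4⌋ = $28,764 → take SL $28,764. Book value $110,994.
Accumulated through year 6 = $349,445 − $110,994 = $238,451.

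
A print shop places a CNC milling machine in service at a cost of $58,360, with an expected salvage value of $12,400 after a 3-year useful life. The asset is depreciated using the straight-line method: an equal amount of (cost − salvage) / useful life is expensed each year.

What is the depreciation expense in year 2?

Depreciable base = $58,360 − $12,400 = $45,960.
Annual expense = $45,960 / 3 = $15,320.

$15,320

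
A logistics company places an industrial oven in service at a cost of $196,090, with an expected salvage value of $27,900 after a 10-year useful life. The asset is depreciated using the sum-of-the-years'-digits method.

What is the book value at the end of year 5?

Depreciable base = $196,090 − $27,900 = $168,190.
Sum of the years' digits = 10+9+8+7+6+5+4+3+2+1 = 55.
Year 1: $168,190 × 10/55 = $30,580. Book value $165,510.
Year 2: $168,190 × 9/55 = $27,522. Book value $137,988.
Year 3: $168,190 × 8/55 = $24,464. Book value $113,524.
Year 4: $168,190 × 7/55 = $21,406. Book value $92,118.
Year 5: $168,190 × 6/55 = $18,348. Book value $73,770.

$73,770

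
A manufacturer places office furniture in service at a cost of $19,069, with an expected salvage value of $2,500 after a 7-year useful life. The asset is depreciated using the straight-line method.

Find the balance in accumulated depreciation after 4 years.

Depreciable base = $19,069 − $2,500 = $16,569.
Annual expense = $16,569 / 7 = $2,367.
End of year 1: book value $16,702.
End of year 2: book value $14,335.
End of year 3: book value $11,968.
End of year 4: book value $9,601.
Accumulated through year 4 = $19,069 − $9,601 = $9,468.

$9,468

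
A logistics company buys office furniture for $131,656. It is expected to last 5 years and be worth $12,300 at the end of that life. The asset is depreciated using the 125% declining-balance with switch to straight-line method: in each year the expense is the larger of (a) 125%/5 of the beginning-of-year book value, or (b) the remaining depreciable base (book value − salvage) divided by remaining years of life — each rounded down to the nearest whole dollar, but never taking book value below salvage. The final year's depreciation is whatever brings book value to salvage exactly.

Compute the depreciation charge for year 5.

$20,586

Depreciable base = $131,656 − $12,300 = $119,356.
Year 1: DB = ⌊$131,656 × 125%/5⌋ = $32,914; SL = ⌊$119,356/5⌋ = $23,871 → take DB $32,914. Book value $98,742.
Year 2: DB = ⌊$98,742 × 125%/5⌋ = $24,685; SL = ⌊$86,442/4⌋ = $21,610 → take DB $24,685. Book value $74,057.
Year 3: DB = ⌊$74,057 × 125%/5⌋ = $18,514; SL = ⌊$61,757/3⌋ = $20,585 → take SL $20,585. Book value $53,472.
Year 4: DB = ⌊$53,472 × 125%/5⌋ = $13,368; SL = ⌊$41,172/2⌋ = $20,586 → take SL $20,586. Book value $32,886.
Year 5 (final): $32,886 − $12,300 = $20,586. Book value $12,300.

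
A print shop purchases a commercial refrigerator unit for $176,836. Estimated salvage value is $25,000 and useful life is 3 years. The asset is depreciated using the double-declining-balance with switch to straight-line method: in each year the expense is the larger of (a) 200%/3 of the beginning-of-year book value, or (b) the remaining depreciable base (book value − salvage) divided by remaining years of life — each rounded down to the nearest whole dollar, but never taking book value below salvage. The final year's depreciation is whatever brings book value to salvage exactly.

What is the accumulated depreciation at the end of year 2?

Depreciable base = $176,836 − $25,000 = $151,836.
Year 1: DB = ⌊$176,836 × 200%/3⌋ = $117,890; SL = ⌊$151,836/3⌋ = $50,612 → take DB $117,890. Book value $58,946.
Year 2: DB = ⌊$58,946 × 200%/3⌋ = $39,297; SL = ⌊$33,946/2⌋ = $16,973 → take DB $39,297, capped at $33,946. Book value $25,000.
Accumulated through year 2 = $176,836 − $25,000 = $151,836.

$151,836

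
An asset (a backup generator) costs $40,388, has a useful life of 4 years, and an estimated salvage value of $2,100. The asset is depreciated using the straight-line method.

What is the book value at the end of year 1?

$30,816

Depreciable base = $40,388 − $2,100 = $38,288.
Annual expense = $38,288 / 4 = $9,572.
End of year 1: book value $30,816.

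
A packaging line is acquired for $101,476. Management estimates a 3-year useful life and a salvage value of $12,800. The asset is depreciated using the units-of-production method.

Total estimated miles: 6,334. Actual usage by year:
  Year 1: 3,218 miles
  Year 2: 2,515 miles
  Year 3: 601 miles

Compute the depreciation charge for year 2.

Depreciable base = $101,476 − $12,800 = $88,676.
Rate = $88,676 / 6,334 miles = $14 per mile.
Year 1: 3,218 × $14 = $45,052. Book value $56,424.
Year 2: 2,515 × $14 = $35,210. Book value $21,214.

$35,210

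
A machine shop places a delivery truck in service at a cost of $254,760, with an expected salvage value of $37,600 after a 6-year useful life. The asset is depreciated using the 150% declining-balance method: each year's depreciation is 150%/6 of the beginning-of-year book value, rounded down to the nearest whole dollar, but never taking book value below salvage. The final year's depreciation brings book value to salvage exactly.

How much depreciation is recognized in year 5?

Depreciable base = $254,760 − $37,600 = $217,160.
Year 1: ⌊$254,760 × 150%/6⌋ = $63,690. Book value $191,070.
Year 2: ⌊$191,070 × 150%/6⌋ = $47,767. Book value $143,303.
Year 3: ⌊$143,303 × 150%/6⌋ = $35,825. Book value $107,478.
Year 4: ⌊$107,478 × 150%/6⌋ = $26,869. Book value $80,609.
Year 5: ⌊$80,609 × 150%/6⌋ = $20,152. Book value $60,457.

$20,152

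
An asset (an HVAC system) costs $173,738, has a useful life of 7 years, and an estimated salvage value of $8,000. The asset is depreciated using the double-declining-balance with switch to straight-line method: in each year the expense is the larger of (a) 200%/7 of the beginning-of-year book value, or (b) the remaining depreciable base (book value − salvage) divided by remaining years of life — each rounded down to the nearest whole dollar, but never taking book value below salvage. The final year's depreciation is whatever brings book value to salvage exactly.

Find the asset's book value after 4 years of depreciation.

$45,227

Depreciable base = $173,738 − $8,000 = $165,738.
Year 1: DB = ⌊$173,738 × 200%/7⌋ = $49,639; SL = ⌊$165,738/7⌋ = $23,676 → take DB $49,639. Book value $124,099.
Year 2: DB = ⌊$124,099 × 200%/7⌋ = $35,456; SL = ⌊$116,099/6⌋ = $19,349 → take DB $35,456. Book value $88,643.
Year 3: DB = ⌊$88,643 × 200%/7⌋ = $25,326; SL = ⌊$80,643/5⌋ = $16,128 → take DB $25,326. Book value $63,317.
Year 4: DB = ⌊$63,317 × 200%/7⌋ = $18,090; SL = ⌊$55,317/4⌋ = $13,829 → take DB $18,090. Book value $45,227.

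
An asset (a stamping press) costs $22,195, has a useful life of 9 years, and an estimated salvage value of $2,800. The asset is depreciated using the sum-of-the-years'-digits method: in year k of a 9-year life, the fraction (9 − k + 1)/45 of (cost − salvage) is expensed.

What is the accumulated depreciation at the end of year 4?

Depreciable base = $22,195 − $2,800 = $19,395.
Sum of the years' digits = 9+8+7+6+5+4+3+2+1 = 45.
Year 1: $19,395 × 9/45 = $3,879. Book value $18,316.
Year 2: $19,395 × 8/45 = $3,448. Book value $14,868.
Year 3: $19,395 × 7/45 = $3,017. Book value $11,851.
Year 4: $19,395 × 6/45 = $2,586. Book value $9,265.
Accumulated through year 4 = $22,195 − $9,265 = $12,930.

$12,930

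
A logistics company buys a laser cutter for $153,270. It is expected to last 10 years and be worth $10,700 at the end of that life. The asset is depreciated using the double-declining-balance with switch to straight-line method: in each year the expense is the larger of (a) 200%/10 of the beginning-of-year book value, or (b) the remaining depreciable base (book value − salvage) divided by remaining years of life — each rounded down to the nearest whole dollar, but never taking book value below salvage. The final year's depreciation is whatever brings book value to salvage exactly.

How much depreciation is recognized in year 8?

$7,148

Depreciable base = $153,270 − $10,700 = $142,570.
Year 1: DB = ⌊$153,270 × 200%/10⌋ = $30,654; SL = ⌊$142,570/10⌋ = $14,257 → take DB $30,654. Book value $122,616.
Year 2: DB = ⌊$122,616 × 200%/10⌋ = $24,523; SL = ⌊$111,916/9⌋ = $12,435 → take DB $24,523. Book value $98,093.
Year 3: DB = ⌊$98,093 × 200%/10⌋ = $19,618; SL = ⌊$87,393/8⌋ = $10,924 → take DB $19,618. Book value $78,475.
Year 4: DB = ⌊$78,475 × 200%/10⌋ = $15,695; SL = ⌊$67,775/7⌋ = $9,682 → take DB $15,695. Book value $62,780.
Year 5: DB = ⌊$62,780 × 200%/10⌋ = $12,556; SL = ⌊$52,080/6⌋ = $8,680 → take DB $12,556. Book value $50,224.
Year 6: DB = ⌊$50,224 × 200%/10⌋ = $10,044; SL = ⌊$39,524/5⌋ = $7,904 → take DB $10,044. Book value $40,180.
Year 7: DB = ⌊$40,180 × 200%/10⌋ = $8,036; SL = ⌊$29,480/4⌋ = $7,370 → take DB $8,036. Book value $32,144.
Year 8: DB = ⌊$32,144 × 200%/10⌋ = $6,428; SL = ⌊$21,444/3⌋ = $7,148 → take SL $7,148. Book value $24,996.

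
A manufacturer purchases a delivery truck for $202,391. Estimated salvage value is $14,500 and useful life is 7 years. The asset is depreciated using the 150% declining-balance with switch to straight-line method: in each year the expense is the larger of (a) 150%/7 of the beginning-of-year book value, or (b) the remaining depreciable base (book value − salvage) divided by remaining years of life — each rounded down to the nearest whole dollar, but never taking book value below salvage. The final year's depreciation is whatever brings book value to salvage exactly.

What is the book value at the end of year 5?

$56,258

Depreciable base = $202,391 − $14,500 = $187,891.
Year 1: DB = ⌊$202,391 × 150%/7⌋ = $43,369; SL = ⌊$187,891/7⌋ = $26,841 → take DB $43,369. Book value $159,022.
Year 2: DB = ⌊$159,022 × 150%/7⌋ = $34,076; SL = ⌊$144,522/6⌋ = $24,087 → take DB $34,076. Book value $124,946.
Year 3: DB = ⌊$124,946 × 150%/7⌋ = $26,774; SL = ⌊$110,446/5⌋ = $22,089 → take DB $26,774. Book value $98,172.
Year 4: DB = ⌊$98,172 × 150%/7⌋ = $21,036; SL = ⌊$83,672/4⌋ = $20,918 → take DB $21,036. Book value $77,136.
Year 5: DB = ⌊$77,136 × 150%/7⌋ = $16,529; SL = ⌊$62,636/3⌋ = $20,878 → take SL $20,878. Book value $56,258.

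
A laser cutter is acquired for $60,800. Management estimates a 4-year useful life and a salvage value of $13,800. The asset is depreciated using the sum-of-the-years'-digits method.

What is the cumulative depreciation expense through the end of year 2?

Depreciable base = $60,800 − $13,800 = $47,000.
Sum of the years' digits = 4+3+2+1 = 10.
Year 1: $47,000 × 4/10 = $18,800. Book value $42,000.
Year 2: $47,000 × 3/10 = $14,100. Book value $27,900.
Accumulated through year 2 = $60,800 − $27,900 = $32,900.

$32,900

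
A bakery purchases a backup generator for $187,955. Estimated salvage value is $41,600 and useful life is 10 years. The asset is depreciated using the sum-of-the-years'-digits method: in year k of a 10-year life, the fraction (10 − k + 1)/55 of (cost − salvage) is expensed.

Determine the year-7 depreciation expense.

$10,644

Depreciable base = $187,955 − $41,600 = $146,355.
Sum of the years' digits = 10+9+8+7+6+5+4+3+2+1 = 55.
Year 1: $146,355 × 10/55 = $26,610. Book value $161,345.
Year 2: $146,355 × 9/55 = $23,949. Book value $137,396.
Year 3: $146,355 × 8/55 = $21,288. Book value $116,108.
Year 4: $146,355 × 7/55 = $18,627. Book value $97,481.
Year 5: $146,355 × 6/55 = $15,966. Book value $81,515.
Year 6: $146,355 × 5/55 = $13,305. Book value $68,210.
Year 7: $146,355 × 4/55 = $10,644. Book value $57,566.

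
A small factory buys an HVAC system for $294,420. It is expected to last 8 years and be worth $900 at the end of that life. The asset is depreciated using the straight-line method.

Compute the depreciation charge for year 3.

$36,690

Depreciable base = $294,420 − $900 = $293,520.
Annual expense = $293,520 / 8 = $36,690.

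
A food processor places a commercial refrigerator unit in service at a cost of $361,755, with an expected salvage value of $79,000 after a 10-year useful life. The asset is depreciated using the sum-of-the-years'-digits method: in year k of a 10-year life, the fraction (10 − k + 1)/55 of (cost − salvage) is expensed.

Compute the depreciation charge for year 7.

$20,564

Depreciable base = $361,755 − $79,000 = $282,755.
Sum of the years' digits = 10+9+8+7+6+5+4+3+2+1 = 55.
Year 1: $282,755 × 10/55 = $51,410. Book value $310,345.
Year 2: $282,755 × 9/55 = $46,269. Book value $264,076.
Year 3: $282,755 × 8/55 = $41,128. Book value $222,948.
Year 4: $282,755 × 7/55 = $35,987. Book value $186,961.
Year 5: $282,755 × 6/55 = $30,846. Book value $156,115.
Year 6: $282,755 × 5/55 = $25,705. Book value $130,410.
Year 7: $282,755 × 4/55 = $20,564. Book value $109,846.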